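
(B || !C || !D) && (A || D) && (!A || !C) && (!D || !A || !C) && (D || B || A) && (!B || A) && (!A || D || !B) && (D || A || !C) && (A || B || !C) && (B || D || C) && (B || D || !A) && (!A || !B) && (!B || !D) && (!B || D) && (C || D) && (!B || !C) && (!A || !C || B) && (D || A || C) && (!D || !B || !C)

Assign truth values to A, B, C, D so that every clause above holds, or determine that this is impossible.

Suppose A = false.
From the singleton clause (D), D = true.
From the singleton clause (!B), B = false.
From the singleton clause (!C), C = false.
This assignment satisfies each clause.

A: false; B: false; C: false; D: true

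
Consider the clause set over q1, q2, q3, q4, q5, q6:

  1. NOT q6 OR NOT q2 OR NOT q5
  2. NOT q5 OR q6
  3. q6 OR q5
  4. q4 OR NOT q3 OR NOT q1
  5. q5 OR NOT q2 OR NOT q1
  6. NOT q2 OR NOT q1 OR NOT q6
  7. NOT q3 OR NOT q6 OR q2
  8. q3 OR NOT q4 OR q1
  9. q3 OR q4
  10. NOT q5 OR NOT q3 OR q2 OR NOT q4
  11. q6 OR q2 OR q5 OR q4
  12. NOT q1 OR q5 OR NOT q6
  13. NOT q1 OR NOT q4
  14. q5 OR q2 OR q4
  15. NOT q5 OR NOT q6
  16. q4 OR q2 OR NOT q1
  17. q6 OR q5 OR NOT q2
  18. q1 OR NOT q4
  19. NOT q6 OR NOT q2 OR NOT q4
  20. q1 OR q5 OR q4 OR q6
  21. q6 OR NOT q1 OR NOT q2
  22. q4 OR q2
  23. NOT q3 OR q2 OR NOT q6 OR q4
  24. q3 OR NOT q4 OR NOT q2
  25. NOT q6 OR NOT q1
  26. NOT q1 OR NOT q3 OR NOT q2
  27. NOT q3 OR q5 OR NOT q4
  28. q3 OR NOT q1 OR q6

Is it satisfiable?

Yes

Branch on q5: set q5 = false.
(q6) alone gives q6 = true.
(NOT q1) alone gives q1 = false.
(NOT q4) alone gives q4 = false.
(q3) alone gives q3 = true.
(q2) alone gives q2 = true.
This assignment satisfies each clause.
A satisfying assignment: q1: false,  q2: true,  q3: true,  q4: false,  q5: false,  q6: true.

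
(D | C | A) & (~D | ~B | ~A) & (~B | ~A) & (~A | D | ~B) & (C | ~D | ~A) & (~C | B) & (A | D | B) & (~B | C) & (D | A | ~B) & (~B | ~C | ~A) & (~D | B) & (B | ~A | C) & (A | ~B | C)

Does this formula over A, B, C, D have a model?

Yes

Try B = 1.
(~A) alone gives A = 0.
(C) alone gives C = 1.
(D) alone gives D = 1.
This assignment satisfies each clause.
A satisfying assignment: A ↦ 0, B ↦ 1, C ↦ 1, D ↦ 1.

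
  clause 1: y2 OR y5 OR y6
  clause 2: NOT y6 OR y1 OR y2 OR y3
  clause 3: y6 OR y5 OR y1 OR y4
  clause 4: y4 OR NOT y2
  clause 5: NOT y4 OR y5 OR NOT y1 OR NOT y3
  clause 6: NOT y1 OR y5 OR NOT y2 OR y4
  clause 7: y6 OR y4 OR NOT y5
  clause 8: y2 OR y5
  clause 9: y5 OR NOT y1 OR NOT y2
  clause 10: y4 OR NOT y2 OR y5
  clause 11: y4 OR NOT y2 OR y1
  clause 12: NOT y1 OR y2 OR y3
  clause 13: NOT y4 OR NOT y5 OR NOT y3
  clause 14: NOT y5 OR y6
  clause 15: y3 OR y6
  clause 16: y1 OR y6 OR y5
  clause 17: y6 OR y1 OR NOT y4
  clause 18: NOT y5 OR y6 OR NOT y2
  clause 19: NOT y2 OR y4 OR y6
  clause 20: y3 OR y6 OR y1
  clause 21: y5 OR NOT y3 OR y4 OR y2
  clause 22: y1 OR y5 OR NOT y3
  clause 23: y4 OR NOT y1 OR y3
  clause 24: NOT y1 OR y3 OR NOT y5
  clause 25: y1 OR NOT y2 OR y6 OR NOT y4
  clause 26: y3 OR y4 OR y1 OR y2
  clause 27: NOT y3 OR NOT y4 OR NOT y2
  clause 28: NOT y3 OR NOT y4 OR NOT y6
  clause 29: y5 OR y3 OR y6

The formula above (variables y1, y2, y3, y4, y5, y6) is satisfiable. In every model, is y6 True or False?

True

Suppose y6 = false.
Unit clause (NOT y5) forces y5 = false.
Unit clause (y2) forces y2 = true.
Unit clause (y4) forces y4 = true.
Unit clause (NOT y1) forces y1 = false.
That conflicts with the unit clause (y1).
So every satisfying assignment has y6 = True.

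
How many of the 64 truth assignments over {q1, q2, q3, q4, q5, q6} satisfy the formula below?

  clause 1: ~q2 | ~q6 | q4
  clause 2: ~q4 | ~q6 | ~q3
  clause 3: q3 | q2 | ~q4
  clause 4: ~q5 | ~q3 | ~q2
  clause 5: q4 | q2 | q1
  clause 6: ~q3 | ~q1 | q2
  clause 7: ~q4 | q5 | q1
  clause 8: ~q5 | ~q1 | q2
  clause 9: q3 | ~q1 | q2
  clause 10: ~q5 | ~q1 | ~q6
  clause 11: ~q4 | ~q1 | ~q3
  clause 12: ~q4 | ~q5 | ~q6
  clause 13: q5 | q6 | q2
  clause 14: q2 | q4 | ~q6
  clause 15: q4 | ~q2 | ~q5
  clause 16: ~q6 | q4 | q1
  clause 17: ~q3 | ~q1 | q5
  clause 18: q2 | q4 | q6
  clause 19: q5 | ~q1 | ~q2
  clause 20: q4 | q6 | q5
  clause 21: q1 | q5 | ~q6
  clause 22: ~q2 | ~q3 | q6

3

There are 2^6 = 64 truth assignments over (q1, q2, q3, q4, q5, q6).
Split on q3. With q3 = 1, the clauses containing q3 are satisfied and ~q3 drops from the rest; 1 of the 2^5 = 32 assignments to the other variables satisfy what remains.
With q3 = 0, by the same count on the reduced clause set, 2 assignments work.
Total: 1 + 2 = 3.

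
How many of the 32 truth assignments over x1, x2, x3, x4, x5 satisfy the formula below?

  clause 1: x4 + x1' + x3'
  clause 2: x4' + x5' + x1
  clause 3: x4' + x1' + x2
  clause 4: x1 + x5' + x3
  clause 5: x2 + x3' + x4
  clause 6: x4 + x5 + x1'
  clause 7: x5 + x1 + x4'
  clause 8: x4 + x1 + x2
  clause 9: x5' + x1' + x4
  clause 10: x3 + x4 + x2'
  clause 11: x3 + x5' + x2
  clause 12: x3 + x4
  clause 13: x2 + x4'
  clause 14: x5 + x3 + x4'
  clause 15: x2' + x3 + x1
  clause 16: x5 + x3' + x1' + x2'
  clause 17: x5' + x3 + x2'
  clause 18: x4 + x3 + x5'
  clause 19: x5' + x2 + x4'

There are 2^5 = 32 truth assignments over (x1, x2, x3, x4, x5).
Split on x3. With x3 = 1, the clauses containing x3 are satisfied and x3' drops from the rest; 3 of the 2^4 = 16 assignments to the other variables satisfy what remains.
With x3 = 0, by the same count on the reduced clause set, 0 assignments work.
Total: 3 + 0 = 3.

3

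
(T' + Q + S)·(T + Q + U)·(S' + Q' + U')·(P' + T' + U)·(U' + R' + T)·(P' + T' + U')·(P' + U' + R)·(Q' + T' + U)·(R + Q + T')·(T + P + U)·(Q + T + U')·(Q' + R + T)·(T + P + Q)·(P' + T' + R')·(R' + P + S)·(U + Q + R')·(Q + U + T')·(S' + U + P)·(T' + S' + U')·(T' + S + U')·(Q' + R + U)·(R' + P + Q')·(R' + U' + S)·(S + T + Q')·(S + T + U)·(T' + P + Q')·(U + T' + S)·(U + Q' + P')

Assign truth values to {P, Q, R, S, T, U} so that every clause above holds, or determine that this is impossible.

Try T = 0.
Try Q = 1.
The clause (R) is unit, so R = 1.
The clause (U') is unit, so U = 0.
The clause (P) is unit, so P = 1.
But (P') is also a unit clause — contradiction.
That branch fails; take Q = 0 instead.
The clause (U) is unit, so U = 1.
But (U') is also a unit clause — contradiction.
Neither Q = 1 nor Q = 0 works.
That branch fails; take T = 1 instead.
Try Q = 1.
The clause (U) is unit, so U = 1.
The clause (S') is unit, so S = 0.
But (S) is also a unit clause — contradiction.
That branch fails; take Q = 0 instead.
The clause (S) is unit, so S = 1.
The clause (R) is unit, so R = 1.
The clause (P') is unit, so P = 0.
The clause (U) is unit, so U = 1.
But (U') is also a unit clause — contradiction.
Neither Q = 1 nor Q = 0 works.
Neither T = 1 nor T = 0 works.

UNSATISFIABLE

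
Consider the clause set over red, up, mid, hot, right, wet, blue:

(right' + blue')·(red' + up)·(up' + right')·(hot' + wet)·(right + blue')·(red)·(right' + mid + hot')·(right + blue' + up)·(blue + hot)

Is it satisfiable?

Unit clause (red) forces red = 1.
Unit clause (up) forces up = 1.
Unit clause (right') forces right = 0.
Unit clause (blue') forces blue = 0.
Unit clause (hot) forces hot = 1.
Unit clause (wet) forces wet = 1.
No clause remains; mid is free.
A satisfying assignment: red=1,  up=1,  mid=1,  hot=1,  right=0,  wet=1,  blue=0.

Yes, satisfiable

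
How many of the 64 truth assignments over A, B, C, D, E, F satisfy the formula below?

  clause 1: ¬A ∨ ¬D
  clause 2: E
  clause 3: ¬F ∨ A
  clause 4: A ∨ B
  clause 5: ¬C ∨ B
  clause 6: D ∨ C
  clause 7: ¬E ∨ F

1

There are 2^6 = 64 truth assignments over (A, B, C, D, E, F).
Split on A. With A = True, the clauses containing A are satisfied and ¬A drops from the rest; 1 of the 2^5 = 32 assignments to the other variables satisfy what remains.
With A = False, by the same count on the reduced clause set, 0 assignments work.
(One model: A=T, B=T, C=T, D=F, E=T, F=T.)
Total: 1 + 0 = 1.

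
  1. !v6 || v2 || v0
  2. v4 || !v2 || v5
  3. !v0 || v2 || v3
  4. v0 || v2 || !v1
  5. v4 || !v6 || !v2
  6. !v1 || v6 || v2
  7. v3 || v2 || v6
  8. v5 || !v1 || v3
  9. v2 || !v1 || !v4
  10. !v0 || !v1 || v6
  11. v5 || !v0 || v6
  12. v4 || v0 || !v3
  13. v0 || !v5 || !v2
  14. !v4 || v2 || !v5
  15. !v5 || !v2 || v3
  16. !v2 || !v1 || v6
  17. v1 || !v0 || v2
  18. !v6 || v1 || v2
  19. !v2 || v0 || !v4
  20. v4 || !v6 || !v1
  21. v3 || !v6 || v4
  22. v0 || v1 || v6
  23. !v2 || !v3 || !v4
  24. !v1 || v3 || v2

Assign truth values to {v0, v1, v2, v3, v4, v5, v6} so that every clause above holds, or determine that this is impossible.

v0 ↦ true,  v1 ↦ false,  v2 ↦ true,  v3 ↦ true,  v4 ↦ false,  v5 ↦ true,  v6 ↦ false

Branch on v6: set v6 = false.
Branch on v1: set v1 = false.
(v0) alone gives v0 = true.
(v5) alone gives v5 = true.
(v2) alone gives v2 = true.
(v3) alone gives v3 = true.
(!v4) alone gives v4 = false.
All clauses are satisfied.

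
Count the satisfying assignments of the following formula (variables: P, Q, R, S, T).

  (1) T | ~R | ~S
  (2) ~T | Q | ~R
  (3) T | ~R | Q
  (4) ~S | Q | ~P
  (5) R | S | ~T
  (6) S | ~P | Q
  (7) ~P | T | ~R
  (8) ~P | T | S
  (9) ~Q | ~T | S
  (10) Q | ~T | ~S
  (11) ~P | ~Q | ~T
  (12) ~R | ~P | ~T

There are 2^5 = 32 truth assignments over (P, Q, R, S, T).
Split on Q. With Q = 1, the clauses containing Q are satisfied and ~Q drops from the rest; 6 of the 2^4 = 16 assignments to the other variables satisfy what remains.
With Q = 0, by the same count on the reduced clause set, 2 assignments work.
(One model: P=F, Q=F, R=F, S=F, T=F.)
Total: 6 + 2 = 8.

8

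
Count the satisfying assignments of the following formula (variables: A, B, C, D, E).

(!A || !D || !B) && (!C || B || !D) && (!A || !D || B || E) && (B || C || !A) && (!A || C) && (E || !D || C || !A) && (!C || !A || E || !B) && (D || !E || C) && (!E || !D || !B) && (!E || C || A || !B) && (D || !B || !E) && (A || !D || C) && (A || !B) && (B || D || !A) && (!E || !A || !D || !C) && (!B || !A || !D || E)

There are 2^5 = 32 truth assignments over (A, B, C, D, E).
Split on D. With D = true, the clauses containing D are satisfied and !D drops from the rest; 0 of the 2^4 = 16 assignments to the other variables satisfy what remains.
With D = false, by the same count on the reduced clause set, 3 assignments work.
(One model: A=F, B=F, C=F, D=F, E=F.)
Total: 0 + 3 = 3.

3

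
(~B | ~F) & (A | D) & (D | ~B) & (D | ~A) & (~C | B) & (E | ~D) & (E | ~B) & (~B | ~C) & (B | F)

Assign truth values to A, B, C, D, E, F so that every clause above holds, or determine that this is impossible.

A=1; B=1; C=0; D=1; E=1; F=0

Case B = 1:
From the singleton clause (~F), F = 0.
From the singleton clause (D), D = 1.
From the singleton clause (E), E = 1.
From the singleton clause (~C), C = 0.
Every clause is now satisfied; A is unconstrained.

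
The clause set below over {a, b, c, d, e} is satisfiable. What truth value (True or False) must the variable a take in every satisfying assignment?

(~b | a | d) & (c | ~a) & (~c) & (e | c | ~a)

Suppose a = 1.
The clause (c) is unit, so c = 1.
But (~c) is also a unit clause — contradiction.
So every satisfying assignment has a = False.

False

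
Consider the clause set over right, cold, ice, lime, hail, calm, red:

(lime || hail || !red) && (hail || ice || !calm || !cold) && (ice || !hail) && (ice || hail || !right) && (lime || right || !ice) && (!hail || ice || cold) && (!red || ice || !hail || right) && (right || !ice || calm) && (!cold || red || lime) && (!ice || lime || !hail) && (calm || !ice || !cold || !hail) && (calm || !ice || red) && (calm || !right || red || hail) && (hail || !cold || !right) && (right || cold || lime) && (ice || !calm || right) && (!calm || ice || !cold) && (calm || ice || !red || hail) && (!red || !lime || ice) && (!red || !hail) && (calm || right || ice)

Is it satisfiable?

Case ice = true:
Case lime = true:
Case right = true:
Case calm = true:
Case hail = true:
The clause (!red) is unit, so red = false.
All clauses hold; cold can take either value.
A satisfying assignment: right=true; cold=false; ice=true; lime=true; hail=true; calm=true; red=false.

Yes, satisfiable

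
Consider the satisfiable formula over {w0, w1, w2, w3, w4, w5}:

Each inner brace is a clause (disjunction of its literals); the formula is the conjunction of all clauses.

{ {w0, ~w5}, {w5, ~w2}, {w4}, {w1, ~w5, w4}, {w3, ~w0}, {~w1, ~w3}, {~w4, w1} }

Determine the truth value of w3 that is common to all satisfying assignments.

False

Suppose w3 = 1.
From the singleton clause (w4), w4 = 1.
From the singleton clause (~w1), w1 = 0.
But (w1) is also a unit clause — contradiction.
So every satisfying assignment has w3 = False.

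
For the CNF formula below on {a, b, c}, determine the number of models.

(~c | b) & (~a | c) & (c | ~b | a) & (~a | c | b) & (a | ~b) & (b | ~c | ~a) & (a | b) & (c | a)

1

There are 2^3 = 8 truth assignments over (a, b, c).
Split on a. With a = 1, the clauses containing a are satisfied and ~a drops from the rest; 1 of the 2^2 = 4 assignments to the other variables satisfy what remains.
With a = 0, by the same count on the reduced clause set, 0 assignments work.
(One model: a=T, b=T, c=T.)
Total: 1 + 0 = 1.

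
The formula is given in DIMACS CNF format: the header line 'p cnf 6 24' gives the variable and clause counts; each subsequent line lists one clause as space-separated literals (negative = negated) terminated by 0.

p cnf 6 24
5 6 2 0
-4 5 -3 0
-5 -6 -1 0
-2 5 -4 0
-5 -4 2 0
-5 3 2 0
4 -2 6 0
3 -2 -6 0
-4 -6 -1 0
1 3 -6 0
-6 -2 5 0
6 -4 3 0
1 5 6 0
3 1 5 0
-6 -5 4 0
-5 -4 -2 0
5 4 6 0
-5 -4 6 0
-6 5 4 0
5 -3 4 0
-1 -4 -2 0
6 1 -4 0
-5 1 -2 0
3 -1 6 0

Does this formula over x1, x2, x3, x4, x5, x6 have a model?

Suppose x5 = True.
Suppose x6 = False.
(¬x4) alone gives x4 = False.
(¬x2) alone gives x2 = False.
(x3) alone gives x3 = True.
All clauses hold; x1 can take either value.
A satisfying assignment: x1: True, x2: False, x3: True, x4: False, x5: True, x6: False.

Satisfiable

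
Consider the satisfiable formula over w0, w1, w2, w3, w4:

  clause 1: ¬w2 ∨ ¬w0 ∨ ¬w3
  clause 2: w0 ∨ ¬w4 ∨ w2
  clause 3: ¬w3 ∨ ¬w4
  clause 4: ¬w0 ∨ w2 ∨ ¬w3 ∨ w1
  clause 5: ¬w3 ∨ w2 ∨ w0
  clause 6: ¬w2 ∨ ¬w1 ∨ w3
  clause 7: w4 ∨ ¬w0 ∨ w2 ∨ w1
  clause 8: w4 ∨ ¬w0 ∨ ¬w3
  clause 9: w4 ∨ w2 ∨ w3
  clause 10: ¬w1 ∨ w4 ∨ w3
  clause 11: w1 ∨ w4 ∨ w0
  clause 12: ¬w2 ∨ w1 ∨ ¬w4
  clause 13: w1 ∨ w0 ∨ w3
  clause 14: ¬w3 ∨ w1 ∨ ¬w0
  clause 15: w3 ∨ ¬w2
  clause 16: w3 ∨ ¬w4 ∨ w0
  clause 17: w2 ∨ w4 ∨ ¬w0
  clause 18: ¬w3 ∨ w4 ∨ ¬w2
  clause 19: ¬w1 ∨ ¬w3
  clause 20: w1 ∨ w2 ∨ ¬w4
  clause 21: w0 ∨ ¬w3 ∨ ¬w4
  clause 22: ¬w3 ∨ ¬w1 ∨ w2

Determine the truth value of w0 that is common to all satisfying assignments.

True

Suppose w0 = False.
Try w4 = False.
Unit clause (w1) forces w1 = True.
Unit clause (w3) forces w3 = True.
That conflicts with the unit clause (¬w3).
So w4 must be the other value — set w4 = True.
Unit clause (w2) forces w2 = True.
Unit clause (¬w3) forces w3 = False.
That conflicts with the unit clause (w3).
Neither w4 = True nor w4 = False works.
So every satisfying assignment has w0 = True.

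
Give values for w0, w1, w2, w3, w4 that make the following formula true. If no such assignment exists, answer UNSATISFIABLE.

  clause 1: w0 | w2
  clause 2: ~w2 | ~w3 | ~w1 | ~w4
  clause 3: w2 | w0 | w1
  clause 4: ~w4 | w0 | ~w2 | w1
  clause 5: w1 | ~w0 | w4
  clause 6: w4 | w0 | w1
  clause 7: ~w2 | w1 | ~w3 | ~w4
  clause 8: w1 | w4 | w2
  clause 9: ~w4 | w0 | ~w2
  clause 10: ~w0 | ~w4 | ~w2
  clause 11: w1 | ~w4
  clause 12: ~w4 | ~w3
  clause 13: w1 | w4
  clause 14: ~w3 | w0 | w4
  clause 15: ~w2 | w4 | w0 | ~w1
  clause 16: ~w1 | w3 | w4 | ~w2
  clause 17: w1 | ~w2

Try w0 = 1.
Try w1 = 1.
Try w4 = 0.
Try w3 = 1.
No clause remains; w2 is free.

w0: 1,  w1: 1,  w2: 1,  w3: 1,  w4: 0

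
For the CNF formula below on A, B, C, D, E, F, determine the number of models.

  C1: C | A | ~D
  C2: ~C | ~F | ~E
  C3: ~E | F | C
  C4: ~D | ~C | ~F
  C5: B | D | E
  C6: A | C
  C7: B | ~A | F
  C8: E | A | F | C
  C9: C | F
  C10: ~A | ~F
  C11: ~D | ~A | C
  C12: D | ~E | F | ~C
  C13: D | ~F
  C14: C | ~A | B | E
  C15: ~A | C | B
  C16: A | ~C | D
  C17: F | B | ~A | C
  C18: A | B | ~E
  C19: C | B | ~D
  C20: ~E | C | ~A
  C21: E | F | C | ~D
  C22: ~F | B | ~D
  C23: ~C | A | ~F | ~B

6

There are 2^6 = 64 truth assignments over (A, B, C, D, E, F).
Split on A. With A = 1, the clauses containing A are satisfied and ~A drops from the rest; 3 of the 2^5 = 32 assignments to the other variables satisfy what remains.
With A = 0, by the same count on the reduced clause set, 3 assignments work.
Total: 3 + 3 = 6.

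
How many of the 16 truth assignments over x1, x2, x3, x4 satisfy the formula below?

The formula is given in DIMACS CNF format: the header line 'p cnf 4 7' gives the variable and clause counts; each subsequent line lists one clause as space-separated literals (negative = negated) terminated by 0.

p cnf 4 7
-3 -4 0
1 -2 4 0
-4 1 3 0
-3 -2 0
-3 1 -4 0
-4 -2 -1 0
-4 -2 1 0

There are 2^4 = 16 truth assignments over (x1, x2, x3, x4).
Check each against the 7 clauses (columns in the order x1, x2, x3, x4):
  F F F F  ✓ satisfies all
  F F F T  ✗ fails (¬x4 ∨ x1 ∨ x3)
  F F T F  ✓ satisfies all
  F F T T  ✗ fails (¬x3 ∨ ¬x4)
  F T F F  ✗ fails (x1 ∨ ¬x2 ∨ x4)
  F T F T  ✗ fails (¬x4 ∨ x1 ∨ x3)
  F T T F  ✗ fails (x1 ∨ ¬x2 ∨ x4)
  F T T T  ✗ fails (¬x3 ∨ ¬x4)
  T F F F  ✓ satisfies all
  T F F T  ✓ satisfies all
  T F T F  ✓ satisfies all
  T F T T  ✗ fails (¬x3 ∨ ¬x4)
  T T F F  ✓ satisfies all
  T T F T  ✗ fails (¬x4 ∨ ¬x2 ∨ ¬x1)
  T T T F  ✗ fails (¬x3 ∨ ¬x2)
  T T T T  ✗ fails (¬x3 ∨ ¬x4)
6 of the 16 rows are models.

6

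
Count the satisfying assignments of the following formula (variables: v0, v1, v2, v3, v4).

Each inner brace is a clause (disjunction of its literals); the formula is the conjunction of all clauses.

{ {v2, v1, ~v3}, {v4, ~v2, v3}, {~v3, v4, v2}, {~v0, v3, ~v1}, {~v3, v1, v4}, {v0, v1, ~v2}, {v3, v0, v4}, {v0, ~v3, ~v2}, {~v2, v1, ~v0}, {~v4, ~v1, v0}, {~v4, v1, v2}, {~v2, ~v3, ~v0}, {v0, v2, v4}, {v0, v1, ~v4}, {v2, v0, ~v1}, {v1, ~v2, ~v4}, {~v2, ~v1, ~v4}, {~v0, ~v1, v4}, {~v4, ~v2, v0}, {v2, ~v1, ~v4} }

1

There are 2^5 = 32 truth assignments over (v0, v1, v2, v3, v4).
Split on v3. With v3 = 1, the clauses containing v3 are satisfied and ~v3 drops from the rest; 0 of the 2^4 = 16 assignments to the other variables satisfy what remains.
With v3 = 0, by the same count on the reduced clause set, 1 assignment works.
(One model: v0=T, v1=F, v2=F, v3=F, v4=F.)
Total: 0 + 1 = 1.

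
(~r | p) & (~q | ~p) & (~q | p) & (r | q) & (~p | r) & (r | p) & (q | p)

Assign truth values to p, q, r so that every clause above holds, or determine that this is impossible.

p ↦ 1,  q ↦ 0,  r ↦ 1

Try r = 1.
Unit clause (p) forces p = 1.
Unit clause (~q) forces q = 0.
This assignment satisfies each clause.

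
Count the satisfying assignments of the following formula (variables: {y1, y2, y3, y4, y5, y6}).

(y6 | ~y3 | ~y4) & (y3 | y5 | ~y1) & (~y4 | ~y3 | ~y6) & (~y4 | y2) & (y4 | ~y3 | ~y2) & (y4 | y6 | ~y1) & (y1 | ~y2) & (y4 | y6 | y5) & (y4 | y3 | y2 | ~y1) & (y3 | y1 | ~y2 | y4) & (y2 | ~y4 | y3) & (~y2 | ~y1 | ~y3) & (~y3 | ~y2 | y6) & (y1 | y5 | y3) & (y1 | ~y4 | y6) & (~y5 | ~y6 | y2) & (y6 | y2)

There are 2^6 = 64 truth assignments over (y1, y2, y3, y4, y5, y6).
Split on y3. With y3 = 1, the clauses containing y3 are satisfied and ~y3 drops from the rest; 2 of the 2^5 = 32 assignments to the other variables satisfy what remains.
With y3 = 0, by the same count on the reduced clause set, 3 assignments work.
Total: 2 + 3 = 5.

5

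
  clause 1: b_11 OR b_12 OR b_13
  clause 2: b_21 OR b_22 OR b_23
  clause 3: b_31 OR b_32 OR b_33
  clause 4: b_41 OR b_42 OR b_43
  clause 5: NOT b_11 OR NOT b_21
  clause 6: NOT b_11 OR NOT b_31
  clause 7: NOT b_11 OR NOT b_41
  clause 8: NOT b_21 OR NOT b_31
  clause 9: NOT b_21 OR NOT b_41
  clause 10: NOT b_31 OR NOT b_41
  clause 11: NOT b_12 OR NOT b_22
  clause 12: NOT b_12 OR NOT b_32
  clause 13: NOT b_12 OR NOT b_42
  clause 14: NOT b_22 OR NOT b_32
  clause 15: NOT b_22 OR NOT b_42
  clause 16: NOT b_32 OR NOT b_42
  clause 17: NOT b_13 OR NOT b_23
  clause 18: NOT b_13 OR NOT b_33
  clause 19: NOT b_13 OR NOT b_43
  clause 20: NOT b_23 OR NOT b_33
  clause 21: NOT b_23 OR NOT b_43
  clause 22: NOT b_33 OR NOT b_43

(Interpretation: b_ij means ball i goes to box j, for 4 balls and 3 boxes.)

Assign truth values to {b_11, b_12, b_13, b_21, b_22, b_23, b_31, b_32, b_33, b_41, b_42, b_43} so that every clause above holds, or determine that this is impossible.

UNSATISFIABLE

Try b_11 = false.
Try b_12 = true.
Unit clause (NOT b_22) forces b_22 = false.
Unit clause (NOT b_32) forces b_32 = false.
Unit clause (NOT b_42) forces b_42 = false.
Try b_21 = true.
Unit clause (NOT b_31) forces b_31 = false.
Unit clause (b_33) forces b_33 = true.
Unit clause (NOT b_41) forces b_41 = false.
Unit clause (b_43) forces b_43 = true.
But (NOT b_43) is also a unit clause — contradiction.
Undo b_21 and try b_21 = false.
Unit clause (b_23) forces b_23 = true.
Unit clause (NOT b_13) forces b_13 = false.
Unit clause (NOT b_33) forces b_33 = false.
Unit clause (b_31) forces b_31 = true.
Unit clause (NOT b_41) forces b_41 = false.
Unit clause (b_43) forces b_43 = true.
But (NOT b_43) is also a unit clause — contradiction.
Neither b_21 = true nor b_21 = false works.
Undo b_12 and try b_12 = false.
Unit clause (b_13) forces b_13 = true.
Unit clause (NOT b_23) forces b_23 = false.
Unit clause (NOT b_33) forces b_33 = false.
Unit clause (NOT b_43) forces b_43 = false.
Try b_21 = true.
Unit clause (NOT b_31) forces b_31 = false.
Unit clause (b_32) forces b_32 = true.
Unit clause (NOT b_41) forces b_41 = false.
Unit clause (b_42) forces b_42 = true.
But (NOT b_42) is also a unit clause — contradiction.
Undo b_21 and try b_21 = false.
Unit clause (b_22) forces b_22 = true.
Unit clause (NOT b_32) forces b_32 = false.
Unit clause (b_31) forces b_31 = true.
Unit clause (NOT b_41) forces b_41 = false.
Unit clause (b_42) forces b_42 = true.
But (NOT b_42) is also a unit clause — contradiction.
Neither b_21 = true nor b_21 = false works.
Neither b_12 = true nor b_12 = false works.
Undo b_11 and try b_11 = true.
Unit clause (NOT b_21) forces b_21 = false.
Unit clause (NOT b_31) forces b_31 = false.
Unit clause (NOT b_41) forces b_41 = false.
Try b_22 = true.
Unit clause (NOT b_12) forces b_12 = false.
Unit clause (NOT b_32) forces b_32 = false.
Unit clause (b_33) forces b_33 = true.
Unit clause (NOT b_42) forces b_42 = false.
Unit clause (b_43) forces b_43 = true.
But (NOT b_43) is also a unit clause — contradiction.
Undo b_22 and try b_22 = false.
Unit clause (b_23) forces b_23 = true.
Unit clause (NOT b_13) forces b_13 = false.
Unit clause (NOT b_33) forces b_33 = false.
Unit clause (b_32) forces b_32 = true.
Unit clause (NOT b_12) forces b_12 = false.
Unit clause (NOT b_42) forces b_42 = false.
Unit clause (b_43) forces b_43 = true.
But (NOT b_43) is also a unit clause — contradiction.
Neither b_22 = true nor b_22 = false works.
Neither b_11 = true nor b_11 = false works.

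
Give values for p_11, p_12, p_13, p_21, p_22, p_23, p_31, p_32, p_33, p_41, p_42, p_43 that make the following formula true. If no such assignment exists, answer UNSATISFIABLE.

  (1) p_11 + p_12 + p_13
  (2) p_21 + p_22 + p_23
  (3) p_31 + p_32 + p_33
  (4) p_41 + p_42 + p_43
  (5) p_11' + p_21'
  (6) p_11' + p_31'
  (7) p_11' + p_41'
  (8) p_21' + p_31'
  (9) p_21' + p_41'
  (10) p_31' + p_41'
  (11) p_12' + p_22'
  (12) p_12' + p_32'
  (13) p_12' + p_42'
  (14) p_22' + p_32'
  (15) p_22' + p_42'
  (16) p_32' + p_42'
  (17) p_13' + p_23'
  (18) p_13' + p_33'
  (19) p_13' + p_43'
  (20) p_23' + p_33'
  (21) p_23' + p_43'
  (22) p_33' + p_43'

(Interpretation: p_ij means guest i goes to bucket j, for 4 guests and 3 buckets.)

UNSATISFIABLE

Case p_11 = 0:
Case p_12 = 1:
Unit clause (p_22') forces p_22 = 0.
Unit clause (p_32') forces p_32 = 0.
Unit clause (p_42') forces p_42 = 0.
Case p_21 = 1:
Unit clause (p_31') forces p_31 = 0.
Unit clause (p_33) forces p_33 = 1.
Unit clause (p_41') forces p_41 = 0.
Unit clause (p_43) forces p_43 = 1.
Now (p_43') is unsatisfied and unit — conflict.
That branch fails; take p_21 = 0 instead.
Unit clause (p_23) forces p_23 = 1.
Unit clause (p_13') forces p_13 = 0.
Unit clause (p_33') forces p_33 = 0.
Unit clause (p_31) forces p_31 = 1.
Unit clause (p_41') forces p_41 = 0.
Unit clause (p_43) forces p_43 = 1.
Now (p_43') is unsatisfied and unit — conflict.
Neither p_21 = 1 nor p_21 = 0 works.
That branch fails; take p_12 = 0 instead.
Unit clause (p_13) forces p_13 = 1.
Unit clause (p_23') forces p_23 = 0.
Unit clause (p_33') forces p_33 = 0.
Unit clause (p_43') forces p_43 = 0.
Case p_21 = 1:
Unit clause (p_31') forces p_31 = 0.
Unit clause (p_32) forces p_32 = 1.
Unit clause (p_41') forces p_41 = 0.
Unit clause (p_42) forces p_42 = 1.
Now (p_42') is unsatisfied and unit — conflict.
That branch fails; take p_21 = 0 instead.
Unit clause (p_22) forces p_22 = 1.
Unit clause (p_32') forces p_32 = 0.
Unit clause (p_31) forces p_31 = 1.
Unit clause (p_41') forces p_41 = 0.
Unit clause (p_42) forces p_42 = 1.
Now (p_42') is unsatisfied and unit — conflict.
Neither p_21 = 1 nor p_21 = 0 works.
Neither p_12 = 1 nor p_12 = 0 works.
That branch fails; take p_11 = 1 instead.
Unit clause (p_21') forces p_21 = 0.
Unit clause (p_31') forces p_31 = 0.
Unit clause (p_41') forces p_41 = 0.
Case p_22 = 1:
Unit clause (p_12') forces p_12 = 0.
Unit clause (p_32') forces p_32 = 0.
Unit clause (p_33) forces p_33 = 1.
Unit clause (p_42') forces p_42 = 0.
Unit clause (p_43) forces p_43 = 1.
Now (p_43') is unsatisfied and unit — conflict.
That branch fails; take p_22 = 0 instead.
Unit clause (p_23) forces p_23 = 1.
Unit clause (p_13') forces p_13 = 0.
Unit clause (p_33') forces p_33 = 0.
Unit clause (p_32) forces p_32 = 1.
Unit clause (p_12') forces p_12 = 0.
Unit clause (p_42') forces p_42 = 0.
Unit clause (p_43) forces p_43 = 1.
Now (p_43') is unsatisfied and unit — conflict.
Neither p_22 = 1 nor p_22 = 0 works.
Neither p_11 = 1 nor p_11 = 0 works.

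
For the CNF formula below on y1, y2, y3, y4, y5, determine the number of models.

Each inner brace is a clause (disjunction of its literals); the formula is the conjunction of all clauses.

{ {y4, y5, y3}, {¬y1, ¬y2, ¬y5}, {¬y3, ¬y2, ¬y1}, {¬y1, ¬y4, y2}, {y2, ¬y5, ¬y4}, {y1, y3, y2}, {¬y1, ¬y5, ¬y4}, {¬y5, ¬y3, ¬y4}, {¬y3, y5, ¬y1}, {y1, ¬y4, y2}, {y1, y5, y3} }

There are 2^5 = 32 truth assignments over (y1, y2, y3, y4, y5).
Split on y2. With y2 = True, the clauses containing y2 are satisfied and ¬y2 drops from the rest; 6 of the 2^4 = 16 assignments to the other variables satisfy what remains.
With y2 = False, by the same count on the reduced clause set, 4 assignments work.
(One model: y1=F, y2=F, y3=T, y4=F, y5=F.)
Total: 6 + 4 = 10.

10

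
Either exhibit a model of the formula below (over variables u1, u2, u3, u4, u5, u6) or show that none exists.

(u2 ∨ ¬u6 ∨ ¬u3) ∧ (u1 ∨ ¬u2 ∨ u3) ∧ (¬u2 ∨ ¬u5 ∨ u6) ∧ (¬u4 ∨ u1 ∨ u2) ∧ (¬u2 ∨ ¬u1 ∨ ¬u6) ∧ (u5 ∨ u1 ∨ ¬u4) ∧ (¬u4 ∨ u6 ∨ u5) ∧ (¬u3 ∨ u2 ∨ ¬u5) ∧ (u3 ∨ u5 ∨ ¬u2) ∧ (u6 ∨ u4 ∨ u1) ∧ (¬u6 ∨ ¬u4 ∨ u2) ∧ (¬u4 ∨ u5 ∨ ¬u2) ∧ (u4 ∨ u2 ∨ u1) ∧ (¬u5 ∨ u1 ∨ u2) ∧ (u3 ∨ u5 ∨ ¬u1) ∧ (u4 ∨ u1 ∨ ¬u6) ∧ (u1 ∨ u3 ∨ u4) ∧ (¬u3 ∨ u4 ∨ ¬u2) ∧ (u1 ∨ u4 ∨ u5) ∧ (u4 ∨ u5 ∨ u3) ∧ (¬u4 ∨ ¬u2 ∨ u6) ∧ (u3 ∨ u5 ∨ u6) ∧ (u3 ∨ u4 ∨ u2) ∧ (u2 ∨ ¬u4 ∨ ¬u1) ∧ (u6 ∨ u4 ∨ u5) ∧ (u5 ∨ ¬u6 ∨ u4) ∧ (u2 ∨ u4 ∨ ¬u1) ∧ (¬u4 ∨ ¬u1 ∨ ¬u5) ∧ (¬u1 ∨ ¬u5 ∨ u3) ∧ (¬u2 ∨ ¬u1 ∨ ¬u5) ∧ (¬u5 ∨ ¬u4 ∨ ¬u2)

UNSATISFIABLE

Suppose u2 = True.
Suppose u1 = True.
(¬u6) alone gives u6 = False.
(¬u5) alone gives u5 = False.
(¬u4) alone gives u4 = False.
That conflicts with the unit clause (u4).
Backtrack on u1: now try u1 = False.
(u3) alone gives u3 = True.
(u4) alone gives u4 = True.
(u5) alone gives u5 = True.
That conflicts with the unit clause (¬u5).
Either choice for u1 ends in contradiction.
Backtrack on u2: now try u2 = False.
Suppose u6 = False.
Suppose u4 = False.
(u1) alone gives u1 = True.
That conflicts with the unit clause (¬u1).
Backtrack on u4: now try u4 = True.
(u1) alone gives u1 = True.
That conflicts with the unit clause (¬u1).
Either choice for u4 ends in contradiction.
Backtrack on u6: now try u6 = True.
(¬u3) alone gives u3 = False.
(¬u4) alone gives u4 = False.
That conflicts with the unit clause (u4).
Either choice for u6 ends in contradiction.
Either choice for u2 ends in contradiction.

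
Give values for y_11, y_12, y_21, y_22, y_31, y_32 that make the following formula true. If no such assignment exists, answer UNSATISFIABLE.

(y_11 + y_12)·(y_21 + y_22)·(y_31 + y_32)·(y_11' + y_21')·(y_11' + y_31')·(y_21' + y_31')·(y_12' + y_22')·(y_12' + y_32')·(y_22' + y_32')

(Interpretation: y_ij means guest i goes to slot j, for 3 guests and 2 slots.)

Try y_11 = 1.
The clause (y_21') is unit, so y_21 = 0.
The clause (y_22) is unit, so y_22 = 1.
The clause (y_31') is unit, so y_31 = 0.
The clause (y_32) is unit, so y_32 = 1.
But (y_32') is also a unit clause — contradiction.
Undo y_11 and try y_11 = 0.
The clause (y_12) is unit, so y_12 = 1.
The clause (y_22') is unit, so y_22 = 0.
The clause (y_21) is unit, so y_21 = 1.
The clause (y_31') is unit, so y_31 = 0.
The clause (y_32) is unit, so y_32 = 1.
But (y_32') is also a unit clause — contradiction.
Both values of y_11 lead to a conflict.

UNSATISFIABLE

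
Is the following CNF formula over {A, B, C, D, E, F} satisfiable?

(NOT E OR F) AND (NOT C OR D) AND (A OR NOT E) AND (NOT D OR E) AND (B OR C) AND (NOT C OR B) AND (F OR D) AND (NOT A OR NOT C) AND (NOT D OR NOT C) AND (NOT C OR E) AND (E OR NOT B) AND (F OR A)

Yes

Suppose E = true.
Unit clause (F) forces F = true.
Unit clause (A) forces A = true.
Unit clause (NOT C) forces C = false.
Unit clause (B) forces B = true.
Every clause is now satisfied; D is unconstrained.
A satisfying assignment: A ↦ true, B ↦ true, C ↦ false, D ↦ false, E ↦ true, F ↦ true.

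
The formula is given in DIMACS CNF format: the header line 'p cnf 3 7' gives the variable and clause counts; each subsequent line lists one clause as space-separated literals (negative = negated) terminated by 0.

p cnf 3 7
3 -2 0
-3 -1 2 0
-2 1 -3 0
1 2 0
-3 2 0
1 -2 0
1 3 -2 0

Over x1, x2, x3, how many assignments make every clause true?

2

There are 2^3 = 8 truth assignments over (x1, x2, x3).
Check each against the 7 clauses (columns in the order x1, x2, x3):
  F F F  ✗ fails (x1 ∨ x2)
  F F T  ✗ fails (x1 ∨ x2)
  F T F  ✗ fails (x3 ∨ ¬x2)
  F T T  ✗ fails (¬x2 ∨ x1 ∨ ¬x3)
  T F F  ✓ satisfies all
  T F T  ✗ fails (¬x3 ∨ ¬x1 ∨ x2)
  T T F  ✗ fails (x3 ∨ ¬x2)
  T T T  ✓ satisfies all
2 of the 8 rows are models.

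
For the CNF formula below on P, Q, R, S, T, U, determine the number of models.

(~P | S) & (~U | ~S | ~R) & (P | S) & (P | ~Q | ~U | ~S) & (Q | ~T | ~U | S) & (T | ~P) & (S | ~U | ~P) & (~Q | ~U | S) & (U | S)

There are 2^6 = 64 truth assignments over (P, Q, R, S, T, U).
Split on Q. With Q = 1, the clauses containing Q are satisfied and ~Q drops from the rest; 7 of the 2^5 = 32 assignments to the other variables satisfy what remains.
With Q = 0, by the same count on the reduced clause set, 9 assignments work.
(One model: P=F, Q=F, R=F, S=T, T=F, U=F.)
Total: 7 + 9 = 16.

16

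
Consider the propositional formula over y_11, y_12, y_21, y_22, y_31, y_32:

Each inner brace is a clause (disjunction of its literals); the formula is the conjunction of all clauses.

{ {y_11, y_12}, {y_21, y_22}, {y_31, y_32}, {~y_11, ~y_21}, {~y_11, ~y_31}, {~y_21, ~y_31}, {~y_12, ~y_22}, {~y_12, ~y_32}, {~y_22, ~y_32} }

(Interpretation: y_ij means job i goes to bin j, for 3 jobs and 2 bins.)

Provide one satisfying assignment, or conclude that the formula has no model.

Branch on y_11: set y_11 = 1.
(~y_21) alone gives y_21 = 0.
(y_22) alone gives y_22 = 1.
(~y_31) alone gives y_31 = 0.
(y_32) alone gives y_32 = 1.
That conflicts with the unit clause (~y_32).
That branch fails; take y_11 = 0 instead.
(y_12) alone gives y_12 = 1.
(~y_22) alone gives y_22 = 0.
(y_21) alone gives y_21 = 1.
(~y_31) alone gives y_31 = 0.
(y_32) alone gives y_32 = 1.
That conflicts with the unit clause (~y_32).
Neither y_11 = 1 nor y_11 = 0 works.

UNSATISFIABLE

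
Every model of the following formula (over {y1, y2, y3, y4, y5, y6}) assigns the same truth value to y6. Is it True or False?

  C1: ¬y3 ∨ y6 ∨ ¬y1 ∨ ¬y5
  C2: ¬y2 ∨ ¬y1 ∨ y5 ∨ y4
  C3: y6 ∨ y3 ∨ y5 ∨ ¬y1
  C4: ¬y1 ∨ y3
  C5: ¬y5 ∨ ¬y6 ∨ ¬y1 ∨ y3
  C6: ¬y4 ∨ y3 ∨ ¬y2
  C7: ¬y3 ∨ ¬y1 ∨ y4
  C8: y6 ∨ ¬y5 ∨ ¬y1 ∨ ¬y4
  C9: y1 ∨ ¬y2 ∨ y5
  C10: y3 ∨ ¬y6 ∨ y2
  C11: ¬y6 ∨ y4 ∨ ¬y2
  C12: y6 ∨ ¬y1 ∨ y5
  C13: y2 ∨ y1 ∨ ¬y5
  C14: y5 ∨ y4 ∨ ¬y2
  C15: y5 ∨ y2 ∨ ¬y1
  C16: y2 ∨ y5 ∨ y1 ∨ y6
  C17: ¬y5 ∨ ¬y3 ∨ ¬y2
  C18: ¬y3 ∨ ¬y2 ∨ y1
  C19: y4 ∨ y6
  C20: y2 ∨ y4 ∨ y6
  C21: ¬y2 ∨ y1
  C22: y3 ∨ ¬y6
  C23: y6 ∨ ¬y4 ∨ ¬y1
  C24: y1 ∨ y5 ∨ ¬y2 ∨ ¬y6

True

Suppose y6 = False.
(y4) alone gives y4 = True.
(¬y1) alone gives y1 = False.
(¬y2) alone gives y2 = False.
(¬y5) alone gives y5 = False.
That conflicts with the unit clause (y5).
So every satisfying assignment has y6 = True.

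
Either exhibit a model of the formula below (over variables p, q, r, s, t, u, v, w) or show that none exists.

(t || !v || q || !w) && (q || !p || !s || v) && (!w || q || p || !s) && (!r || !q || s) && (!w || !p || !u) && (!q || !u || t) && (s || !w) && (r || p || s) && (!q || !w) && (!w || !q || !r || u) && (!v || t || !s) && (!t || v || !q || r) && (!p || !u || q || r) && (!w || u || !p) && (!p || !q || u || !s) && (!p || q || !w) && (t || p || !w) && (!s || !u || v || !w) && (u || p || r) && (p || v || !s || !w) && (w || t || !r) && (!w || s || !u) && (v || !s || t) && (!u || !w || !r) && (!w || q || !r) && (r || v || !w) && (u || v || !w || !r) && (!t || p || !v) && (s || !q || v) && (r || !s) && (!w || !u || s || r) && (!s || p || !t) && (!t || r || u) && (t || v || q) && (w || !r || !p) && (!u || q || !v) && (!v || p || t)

p: false,  q: false,  r: true,  s: false,  t: true,  u: false,  v: false,  w: false

Try s = false.
Unit clause (!w) forces w = false.
Try r = true.
Unit clause (!q) forces q = false.
Unit clause (t) forces t = true.
Unit clause (!p) forces p = false.
Unit clause (!v) forces v = false.
Every clause is now satisfied; u is unconstrained.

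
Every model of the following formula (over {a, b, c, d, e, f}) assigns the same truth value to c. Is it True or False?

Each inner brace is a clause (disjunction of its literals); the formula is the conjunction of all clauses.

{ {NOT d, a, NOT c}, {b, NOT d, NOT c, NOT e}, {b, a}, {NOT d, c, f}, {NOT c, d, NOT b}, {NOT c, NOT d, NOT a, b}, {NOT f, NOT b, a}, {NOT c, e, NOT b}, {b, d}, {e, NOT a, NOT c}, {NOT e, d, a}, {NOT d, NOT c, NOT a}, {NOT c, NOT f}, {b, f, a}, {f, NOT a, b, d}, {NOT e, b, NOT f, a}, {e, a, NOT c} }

False

Suppose c = true.
Unit clause (NOT f) forces f = false.
Branch on d: set d = false.
Unit clause (NOT b) forces b = false.
Now (b) is unsatisfied and unit — conflict.
Backtrack on d: now try d = true.
Unit clause (a) forces a = true.
Now (NOT a) is unsatisfied and unit — conflict.
Either choice for d ends in contradiction.
So every satisfying assignment has c = False.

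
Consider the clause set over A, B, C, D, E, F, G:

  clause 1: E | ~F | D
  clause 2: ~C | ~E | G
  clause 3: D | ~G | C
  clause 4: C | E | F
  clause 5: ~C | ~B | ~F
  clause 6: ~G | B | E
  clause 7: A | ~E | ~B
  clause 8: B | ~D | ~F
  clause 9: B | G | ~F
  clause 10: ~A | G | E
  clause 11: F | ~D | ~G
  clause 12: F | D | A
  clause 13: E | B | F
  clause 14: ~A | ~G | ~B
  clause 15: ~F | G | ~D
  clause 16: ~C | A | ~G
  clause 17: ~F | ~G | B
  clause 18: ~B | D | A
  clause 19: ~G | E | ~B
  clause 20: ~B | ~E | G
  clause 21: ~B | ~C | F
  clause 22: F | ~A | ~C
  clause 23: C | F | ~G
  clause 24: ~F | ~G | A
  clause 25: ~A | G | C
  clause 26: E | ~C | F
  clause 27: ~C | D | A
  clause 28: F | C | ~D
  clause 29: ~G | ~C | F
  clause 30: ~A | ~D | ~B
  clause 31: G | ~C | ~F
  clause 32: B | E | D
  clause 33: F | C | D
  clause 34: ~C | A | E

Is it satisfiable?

No

Try E = 1.
Try C = 0.
Try D = 1.
The clause (F) is unit, so F = 1.
The clause (B) is unit, so B = 1.
The clause (A) is unit, so A = 1.
Now (~A) is unsatisfied and unit — conflict.
Backtrack on D: now try D = 0.
The clause (~G) is unit, so G = 0.
The clause (~B) is unit, so B = 0.
The clause (~F) is unit, so F = 0.
Now (F) is unsatisfied and unit — conflict.
Neither D = 1 nor D = 0 works.
Backtrack on C: now try C = 1.
The clause (G) is unit, so G = 1.
The clause (A) is unit, so A = 1.
The clause (~B) is unit, so B = 0.
The clause (~F) is unit, so F = 0.
Now (F) is unsatisfied and unit — conflict.
Neither C = 1 nor C = 0 works.
Backtrack on E: now try E = 0.
Try F = 0.
The clause (C) is unit, so C = 1.
Now (~C) is unsatisfied and unit — conflict.
Backtrack on F: now try F = 1.
The clause (D) is unit, so D = 1.
The clause (B) is unit, so B = 1.
The clause (~C) is unit, so C = 0.
The clause (G) is unit, so G = 1.
Now (~G) is unsatisfied and unit — conflict.
Neither F = 1 nor F = 0 works.
Neither E = 1 nor E = 0 works.
No assignment satisfies every clause.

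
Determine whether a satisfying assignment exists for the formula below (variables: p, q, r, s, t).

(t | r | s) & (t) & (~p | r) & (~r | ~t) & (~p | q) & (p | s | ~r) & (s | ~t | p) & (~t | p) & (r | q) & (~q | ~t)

Unsatisfiable

(t) alone gives t = 1.
(~r) alone gives r = 0.
(~p) alone gives p = 0.
That conflicts with the unit clause (p).
No assignment satisfies every clause.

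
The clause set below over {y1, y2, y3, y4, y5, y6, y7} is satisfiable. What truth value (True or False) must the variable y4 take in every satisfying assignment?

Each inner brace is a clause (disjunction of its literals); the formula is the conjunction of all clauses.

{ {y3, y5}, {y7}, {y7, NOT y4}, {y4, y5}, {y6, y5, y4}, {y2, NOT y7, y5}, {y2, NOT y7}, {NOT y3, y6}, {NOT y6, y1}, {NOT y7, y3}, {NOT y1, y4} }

True

Suppose y4 = false.
From the singleton clause (y7), y7 = true.
From the singleton clause (y5), y5 = true.
From the singleton clause (y2), y2 = true.
From the singleton clause (y3), y3 = true.
From the singleton clause (y6), y6 = true.
From the singleton clause (y1), y1 = true.
That conflicts with the unit clause (NOT y1).
So every satisfying assignment has y4 = True.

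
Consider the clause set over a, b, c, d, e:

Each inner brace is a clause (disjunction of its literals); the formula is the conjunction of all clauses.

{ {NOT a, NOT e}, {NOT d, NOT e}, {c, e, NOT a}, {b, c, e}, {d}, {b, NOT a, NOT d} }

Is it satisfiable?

(d) alone gives d = true.
(NOT e) alone gives e = false.
Try c = true.
Try b = true.
All clauses hold; a can take either value.
A satisfying assignment: a: false; b: true; c: true; d: true; e: false.

Yes, satisfiable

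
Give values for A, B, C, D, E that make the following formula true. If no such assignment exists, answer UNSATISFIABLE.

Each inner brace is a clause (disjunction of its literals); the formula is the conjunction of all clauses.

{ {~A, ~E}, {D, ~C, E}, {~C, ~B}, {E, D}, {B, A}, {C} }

From the singleton clause (C), C = 1.
From the singleton clause (~B), B = 0.
From the singleton clause (A), A = 1.
From the singleton clause (~E), E = 0.
From the singleton clause (D), D = 1.
Every clause now holds.

A: 1; B: 0; C: 1; D: 1; E: 0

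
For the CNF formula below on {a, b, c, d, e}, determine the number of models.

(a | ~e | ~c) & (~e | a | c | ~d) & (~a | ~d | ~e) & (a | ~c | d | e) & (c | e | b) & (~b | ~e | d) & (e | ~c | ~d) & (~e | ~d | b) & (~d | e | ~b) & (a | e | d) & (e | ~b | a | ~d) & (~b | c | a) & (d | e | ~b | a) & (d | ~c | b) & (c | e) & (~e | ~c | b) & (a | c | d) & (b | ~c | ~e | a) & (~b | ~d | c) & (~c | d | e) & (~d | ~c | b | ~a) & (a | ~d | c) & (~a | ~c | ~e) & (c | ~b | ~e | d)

1

There are 2^5 = 32 truth assignments over (a, b, c, d, e).
Split on e. With e = 1, the clauses containing e are satisfied and ~e drops from the rest; 1 of the 2^4 = 16 assignments to the other variables satisfy what remains.
With e = 0, by the same count on the reduced clause set, 0 assignments work.
(One model: a=T, b=F, c=F, d=F, e=T.)
Total: 1 + 0 = 1.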